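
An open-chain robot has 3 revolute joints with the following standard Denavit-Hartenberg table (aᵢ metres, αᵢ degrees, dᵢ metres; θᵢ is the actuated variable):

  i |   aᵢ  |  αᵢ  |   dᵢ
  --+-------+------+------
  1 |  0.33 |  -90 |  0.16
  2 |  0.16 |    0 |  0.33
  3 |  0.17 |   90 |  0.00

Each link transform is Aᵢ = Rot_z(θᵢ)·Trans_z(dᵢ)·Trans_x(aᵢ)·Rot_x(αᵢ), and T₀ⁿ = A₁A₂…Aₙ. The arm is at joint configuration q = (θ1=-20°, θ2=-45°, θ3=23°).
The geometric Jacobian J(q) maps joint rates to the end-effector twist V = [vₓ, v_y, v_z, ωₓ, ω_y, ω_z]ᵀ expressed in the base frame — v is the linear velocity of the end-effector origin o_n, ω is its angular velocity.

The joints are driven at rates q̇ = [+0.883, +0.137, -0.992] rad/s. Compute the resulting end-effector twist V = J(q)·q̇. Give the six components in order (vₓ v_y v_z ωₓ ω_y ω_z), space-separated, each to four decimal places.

-0.1290 0.6115 0.1193 -0.2924 -0.8034 0.8830

o_n = [0.6774, 0.1046, 0.3368]
J₁: ẑ×o_n = [-0.1046, 0.6774, 0.0000], ω = ẑ
J2: z=[0.3420, 0.9397, 0.0000] o=[0.3101, -0.1129, 0.1600] → [0.1662, -0.0605, -0.2708, 0.3420, 0.9397, 0.0000]
J3: z=[0.3420, 0.9397, 0.0000] o=[0.5293, 0.1585, 0.2731] → [0.0598, -0.0218, -0.1576, 0.3420, 0.9397, 0.0000]
V = J·q̇ = [-0.1290, 0.6115, 0.1193, -0.2924, -0.8034, 0.8830]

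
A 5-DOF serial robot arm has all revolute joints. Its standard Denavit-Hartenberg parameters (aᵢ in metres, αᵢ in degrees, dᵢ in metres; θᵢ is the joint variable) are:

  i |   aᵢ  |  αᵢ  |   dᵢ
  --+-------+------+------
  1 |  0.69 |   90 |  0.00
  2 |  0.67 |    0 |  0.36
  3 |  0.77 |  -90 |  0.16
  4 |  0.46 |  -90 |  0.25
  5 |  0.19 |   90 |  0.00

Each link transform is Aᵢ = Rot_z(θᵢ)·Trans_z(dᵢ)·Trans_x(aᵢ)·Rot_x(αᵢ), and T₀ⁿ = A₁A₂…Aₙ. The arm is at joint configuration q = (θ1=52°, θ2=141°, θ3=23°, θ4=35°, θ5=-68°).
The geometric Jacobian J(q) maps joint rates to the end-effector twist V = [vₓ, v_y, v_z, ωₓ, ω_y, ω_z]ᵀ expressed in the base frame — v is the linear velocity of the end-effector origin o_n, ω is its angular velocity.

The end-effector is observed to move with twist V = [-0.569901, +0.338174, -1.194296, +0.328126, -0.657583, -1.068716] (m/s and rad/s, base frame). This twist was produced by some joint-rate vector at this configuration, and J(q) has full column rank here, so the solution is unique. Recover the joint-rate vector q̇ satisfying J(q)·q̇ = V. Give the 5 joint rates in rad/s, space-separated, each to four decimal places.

o_n = [-0.5116, -1.0046, 0.3442]
J₁: ẑ×o_n = [1.0046, -0.5116, 0.0000], ω = ẑ
J2: z=[0.7880, -0.6157, 0.0000] o=[0.4248, 0.5437, 0.0000] → [-0.2119, -0.2712, -1.7966, 0.7880, -0.6157, 0.0000]
J3: z=[0.7880, -0.6157, 0.0000] o=[0.3879, -0.0882, 0.4216] → [0.0477, 0.0611, -1.2759, 0.7880, -0.6157, 0.0000]
J4: z=[-0.1697, -0.2172, -0.9613] o=[0.0583, -0.7700, 0.6339] → [-0.1626, 0.4987, -0.0840, -0.1697, -0.2172, -0.9613]
J5: z=[-0.3061, 0.9388, -0.1581] o=[-0.4150, -0.9473, 0.4974] → [-0.1529, -0.0316, 0.1082, -0.3061, 0.9388, -0.1581]
q̇ = J⁺·V = [-0.2720, 0.7950, -0.2520, 0.8530, -0.1470]

-0.2720 0.7950 -0.2520 0.8530 -0.1470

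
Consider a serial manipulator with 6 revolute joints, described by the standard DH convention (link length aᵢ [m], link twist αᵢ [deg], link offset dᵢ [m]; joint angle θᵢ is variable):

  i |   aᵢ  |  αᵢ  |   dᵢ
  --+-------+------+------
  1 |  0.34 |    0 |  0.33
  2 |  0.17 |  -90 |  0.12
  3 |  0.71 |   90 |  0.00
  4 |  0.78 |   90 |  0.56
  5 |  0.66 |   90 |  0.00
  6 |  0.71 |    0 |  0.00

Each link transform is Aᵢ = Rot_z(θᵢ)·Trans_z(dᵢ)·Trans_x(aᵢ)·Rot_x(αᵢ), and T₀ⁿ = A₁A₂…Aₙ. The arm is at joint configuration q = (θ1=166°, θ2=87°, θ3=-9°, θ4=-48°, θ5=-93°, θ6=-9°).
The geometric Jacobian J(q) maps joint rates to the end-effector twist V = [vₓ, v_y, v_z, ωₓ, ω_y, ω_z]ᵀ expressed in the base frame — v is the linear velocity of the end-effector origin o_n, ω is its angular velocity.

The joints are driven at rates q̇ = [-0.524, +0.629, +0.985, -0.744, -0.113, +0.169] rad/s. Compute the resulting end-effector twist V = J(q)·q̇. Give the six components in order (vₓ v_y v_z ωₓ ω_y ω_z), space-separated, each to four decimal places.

o_n = [-1.2146, -1.2642, -0.1414]
J₁: ẑ×o_n = [1.2642, -1.2146, 0.0000], ω = ẑ
J2: z=[0.0000, 0.0000, 1.0000] o=[-0.3299, 0.0823, 0.3300] → [1.3464, -0.8847, 0.0000, 0.0000, 0.0000, 1.0000]
J3: z=[0.9563, -0.2924, 0.0000] o=[-0.3796, -0.0803, 0.4500] → [0.1729, 0.5655, -1.3762, 0.9563, -0.2924, 0.0000]
J4: z=[0.0457, 0.1496, 0.9877] o=[-0.5846, -0.7509, 0.5611] → [0.4018, -0.5901, 0.0708, 0.0457, 0.1496, 0.9877]
J5: z=[-0.4253, 0.8976, -0.1163] o=[-1.2641, -0.9907, 1.1958] → [-1.2320, -0.5745, 0.0719, -0.4253, 0.8976, -0.1163]
J6: z=[0.9051, 0.4220, -0.0528] o=[-1.2630, -1.0749, 0.5412] → [-0.2981, 0.6152, -0.1917, 0.9051, 0.4220, -0.0528]
V = J·q̇ = [0.1447, 1.2449, -1.4488, 1.1089, -0.4294, -0.6256]

0.1447 1.2449 -1.4488 1.1089 -0.4294 -0.6256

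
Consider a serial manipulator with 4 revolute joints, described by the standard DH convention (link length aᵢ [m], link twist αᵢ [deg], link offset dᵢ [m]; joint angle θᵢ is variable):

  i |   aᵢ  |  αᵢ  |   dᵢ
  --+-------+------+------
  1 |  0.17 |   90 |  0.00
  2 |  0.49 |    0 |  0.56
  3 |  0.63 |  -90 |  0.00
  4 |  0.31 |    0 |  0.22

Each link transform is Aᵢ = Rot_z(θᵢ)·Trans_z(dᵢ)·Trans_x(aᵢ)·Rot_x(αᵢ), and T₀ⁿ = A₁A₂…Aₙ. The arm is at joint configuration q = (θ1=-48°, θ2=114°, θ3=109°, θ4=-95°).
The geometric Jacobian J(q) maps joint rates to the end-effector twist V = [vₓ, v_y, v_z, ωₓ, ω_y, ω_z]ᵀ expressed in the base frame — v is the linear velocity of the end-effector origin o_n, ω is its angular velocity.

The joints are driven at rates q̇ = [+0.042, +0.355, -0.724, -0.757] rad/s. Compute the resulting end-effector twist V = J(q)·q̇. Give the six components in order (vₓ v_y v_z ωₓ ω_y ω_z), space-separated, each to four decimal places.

o_n = [-0.8600, -0.3434, -0.1245]
J₁: ẑ×o_n = [0.3434, -0.8600, 0.0000], ω = ẑ
J2: z=[-0.7431, -0.6691, 0.0000] o=[0.1138, -0.1263, 0.0000] → [0.0833, -0.0925, -0.4903, -0.7431, -0.6691, 0.0000]
J3: z=[-0.7431, -0.6691, 0.0000] o=[-0.4358, -0.3529, 0.4476] → [0.3828, -0.4252, -0.2910, -0.7431, -0.6691, 0.0000]
J4: z=[0.4563, -0.5068, -0.7314] o=[-0.7441, -0.0105, 0.0180] → [-0.1712, 0.1498, -0.2106, 0.4563, -0.5068, -0.7314]
V = J·q̇ = [-0.1036, 0.1255, 0.1960, -0.0712, 0.6306, 0.5956]

-0.1036 0.1255 0.1960 -0.0712 0.6306 0.5956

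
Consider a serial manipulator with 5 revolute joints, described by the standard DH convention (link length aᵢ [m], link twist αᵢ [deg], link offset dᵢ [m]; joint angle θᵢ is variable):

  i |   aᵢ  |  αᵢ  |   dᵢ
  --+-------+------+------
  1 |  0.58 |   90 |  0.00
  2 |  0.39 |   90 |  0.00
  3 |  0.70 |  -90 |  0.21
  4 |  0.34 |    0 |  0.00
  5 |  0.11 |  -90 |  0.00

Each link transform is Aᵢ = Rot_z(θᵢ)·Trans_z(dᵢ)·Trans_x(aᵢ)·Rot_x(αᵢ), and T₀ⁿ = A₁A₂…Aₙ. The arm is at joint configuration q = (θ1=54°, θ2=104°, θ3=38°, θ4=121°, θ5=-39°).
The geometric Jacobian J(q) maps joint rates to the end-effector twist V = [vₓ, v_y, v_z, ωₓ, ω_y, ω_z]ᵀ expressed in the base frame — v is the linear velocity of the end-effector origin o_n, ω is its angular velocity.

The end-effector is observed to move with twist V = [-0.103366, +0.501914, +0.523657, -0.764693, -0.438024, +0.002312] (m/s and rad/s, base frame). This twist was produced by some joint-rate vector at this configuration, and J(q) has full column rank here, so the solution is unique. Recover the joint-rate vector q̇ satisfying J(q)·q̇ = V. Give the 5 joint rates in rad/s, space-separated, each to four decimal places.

0.3290 -0.5180 -0.8590 -0.3650 0.5640

o_n = [0.3854, -0.0353, 0.7454]
J₁: ẑ×o_n = [0.0353, 0.3854, -0.0000], ω = ẑ
J2: z=[0.8090, -0.5878, 0.0000] o=[0.3409, 0.4692, 0.0000] → [-0.4381, -0.6030, -0.3820, 0.8090, -0.5878, 0.0000]
J3: z=[0.5703, 0.7850, 0.2419] o=[0.2855, 0.3929, 0.3784] → [0.3917, -0.1851, -0.3227, 0.5703, 0.7850, 0.2419]
J4: z=[0.7251, -0.3427, -0.5974] o=[0.6754, 0.1965, 0.9644] → [-0.0634, 0.3321, -0.2675, 0.7251, -0.3427, -0.5974]
J5: z=[0.7251, -0.3427, -0.5974] o=[0.4416, 0.0581, 0.7600] → [-0.0508, 0.0442, -0.0870, 0.7251, -0.3427, -0.5974]
q̇ = J⁺·V = [0.3290, -0.5180, -0.8590, -0.3650, 0.5640]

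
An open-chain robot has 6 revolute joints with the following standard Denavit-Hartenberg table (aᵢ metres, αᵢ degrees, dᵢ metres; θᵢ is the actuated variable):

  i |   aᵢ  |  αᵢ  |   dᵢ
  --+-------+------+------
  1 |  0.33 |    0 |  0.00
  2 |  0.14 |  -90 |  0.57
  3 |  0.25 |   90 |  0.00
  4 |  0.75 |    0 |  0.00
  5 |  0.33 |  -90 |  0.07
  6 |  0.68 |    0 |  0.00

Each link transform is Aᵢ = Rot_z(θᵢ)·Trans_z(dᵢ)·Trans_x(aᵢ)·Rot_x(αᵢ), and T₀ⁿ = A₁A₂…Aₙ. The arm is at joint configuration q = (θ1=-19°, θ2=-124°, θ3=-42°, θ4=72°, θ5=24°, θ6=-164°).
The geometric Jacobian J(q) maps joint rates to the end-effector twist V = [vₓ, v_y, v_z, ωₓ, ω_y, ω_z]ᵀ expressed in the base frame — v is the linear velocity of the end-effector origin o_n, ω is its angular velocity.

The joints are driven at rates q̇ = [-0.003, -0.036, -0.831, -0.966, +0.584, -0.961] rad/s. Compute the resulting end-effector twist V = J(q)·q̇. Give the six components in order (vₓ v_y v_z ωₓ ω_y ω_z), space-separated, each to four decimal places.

o_n = [0.2673, -0.6312, 1.1063]
J₁: ẑ×o_n = [0.6312, 0.2673, -0.0000], ω = ẑ
J2: z=[0.0000, 0.0000, 1.0000] o=[0.3120, -0.1074, 0.0000] → [0.5238, -0.0447, 0.0000, 0.0000, 0.0000, 1.0000]
J3: z=[0.6018, -0.7986, 0.0000] o=[0.2002, -0.1917, 0.5700] → [-0.4283, -0.3228, -0.2109, 0.6018, -0.7986, 0.0000]
J4: z=[0.5344, 0.4027, 0.7431] o=[0.0518, -0.3035, 0.7373] → [0.3921, -0.0371, -0.2619, 0.5344, 0.4027, 0.7431]
J5: z=[0.5344, 0.4027, 0.7431] o=[0.3436, -0.9768, 0.8924] → [-0.1707, -0.1710, 0.2154, 0.5344, 0.4027, 0.7431]
J6: z=[0.5273, 0.5283, -0.6655] o=[0.5989, -1.1953, 0.9213] → [0.4731, 0.1231, 0.4727, 0.5273, 0.5283, -0.6655]
V = J·q̇ = [-0.5980, 0.0867, 0.0998, -1.2110, 0.0022, 0.3166]

-0.5980 0.0867 0.0998 -1.2110 0.0022 0.3166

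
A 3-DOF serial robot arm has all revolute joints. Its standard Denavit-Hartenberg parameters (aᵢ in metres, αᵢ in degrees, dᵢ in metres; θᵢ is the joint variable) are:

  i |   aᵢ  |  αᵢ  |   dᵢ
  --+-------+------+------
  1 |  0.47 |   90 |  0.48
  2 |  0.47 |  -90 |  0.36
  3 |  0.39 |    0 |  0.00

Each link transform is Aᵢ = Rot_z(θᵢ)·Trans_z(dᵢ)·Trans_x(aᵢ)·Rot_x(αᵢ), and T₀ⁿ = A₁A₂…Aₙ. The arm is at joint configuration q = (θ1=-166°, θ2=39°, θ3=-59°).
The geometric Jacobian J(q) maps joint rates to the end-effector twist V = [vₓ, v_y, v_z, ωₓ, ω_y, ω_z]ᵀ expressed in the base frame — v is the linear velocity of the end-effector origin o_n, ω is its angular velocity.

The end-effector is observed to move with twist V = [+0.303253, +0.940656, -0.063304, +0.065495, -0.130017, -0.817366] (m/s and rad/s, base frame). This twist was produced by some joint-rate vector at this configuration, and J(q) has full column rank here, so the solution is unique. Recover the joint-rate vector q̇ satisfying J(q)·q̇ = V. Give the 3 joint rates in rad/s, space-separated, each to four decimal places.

-0.8570 -0.1420 0.0510

o_n = [-1.1299, 0.4338, 0.9022]
J₁: ẑ×o_n = [-0.4338, -1.1299, 0.0000], ω = ẑ
J2: z=[-0.2419, 0.9703, 0.0000] o=[-0.4560, -0.1137, 0.4800] → [0.4096, 0.1021, 0.5214, -0.2419, 0.9703, 0.0000]
J3: z=[0.6106, 0.1522, 0.7771] o=[-0.8975, 0.1472, 0.7758] → [-0.2035, -0.2577, 0.2104, 0.6106, 0.1522, 0.7771]
q̇ = J⁺·V = [-0.8570, -0.1420, 0.0510]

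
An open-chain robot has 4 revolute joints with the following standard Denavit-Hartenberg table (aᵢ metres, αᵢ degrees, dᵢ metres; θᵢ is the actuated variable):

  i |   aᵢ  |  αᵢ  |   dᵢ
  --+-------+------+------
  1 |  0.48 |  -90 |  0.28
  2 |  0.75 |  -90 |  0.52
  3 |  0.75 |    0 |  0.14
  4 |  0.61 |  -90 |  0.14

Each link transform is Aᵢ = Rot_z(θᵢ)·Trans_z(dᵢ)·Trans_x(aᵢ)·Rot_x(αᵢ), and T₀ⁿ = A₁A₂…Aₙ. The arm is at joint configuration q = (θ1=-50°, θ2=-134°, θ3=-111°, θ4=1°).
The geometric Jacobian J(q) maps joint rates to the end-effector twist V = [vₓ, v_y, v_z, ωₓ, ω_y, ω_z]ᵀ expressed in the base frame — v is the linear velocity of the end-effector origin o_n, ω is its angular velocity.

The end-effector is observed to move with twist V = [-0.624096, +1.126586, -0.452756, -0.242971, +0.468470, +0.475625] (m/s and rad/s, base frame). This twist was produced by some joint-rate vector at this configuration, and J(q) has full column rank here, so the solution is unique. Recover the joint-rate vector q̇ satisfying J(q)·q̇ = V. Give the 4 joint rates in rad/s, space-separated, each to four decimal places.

0.9730 0.1150 -0.3100 -0.4060

o_n = [1.6901, 0.7758, 0.6706]
J₁: ẑ×o_n = [-0.7758, 1.6901, 0.0000], ω = ẑ
J2: z=[0.7660, 0.6428, 0.0000] o=[0.3085, -0.3677, 0.2800] → [0.2511, -0.2992, -0.0121, 0.7660, 0.6428, 0.0000]
J3: z=[0.4624, -0.5510, 0.6947] o=[0.3720, 0.3657, 0.8195] → [-0.2029, 0.9845, 0.9160, 0.4624, -0.5510, 0.6947]
J4: z=[0.4624, -0.5510, 0.6947] o=[1.0931, 0.5956, 0.7234] → [-0.0961, 0.4391, 0.4123, 0.4624, -0.5510, 0.6947]
q̇ = J⁺·V = [0.9730, 0.1150, -0.3100, -0.4060]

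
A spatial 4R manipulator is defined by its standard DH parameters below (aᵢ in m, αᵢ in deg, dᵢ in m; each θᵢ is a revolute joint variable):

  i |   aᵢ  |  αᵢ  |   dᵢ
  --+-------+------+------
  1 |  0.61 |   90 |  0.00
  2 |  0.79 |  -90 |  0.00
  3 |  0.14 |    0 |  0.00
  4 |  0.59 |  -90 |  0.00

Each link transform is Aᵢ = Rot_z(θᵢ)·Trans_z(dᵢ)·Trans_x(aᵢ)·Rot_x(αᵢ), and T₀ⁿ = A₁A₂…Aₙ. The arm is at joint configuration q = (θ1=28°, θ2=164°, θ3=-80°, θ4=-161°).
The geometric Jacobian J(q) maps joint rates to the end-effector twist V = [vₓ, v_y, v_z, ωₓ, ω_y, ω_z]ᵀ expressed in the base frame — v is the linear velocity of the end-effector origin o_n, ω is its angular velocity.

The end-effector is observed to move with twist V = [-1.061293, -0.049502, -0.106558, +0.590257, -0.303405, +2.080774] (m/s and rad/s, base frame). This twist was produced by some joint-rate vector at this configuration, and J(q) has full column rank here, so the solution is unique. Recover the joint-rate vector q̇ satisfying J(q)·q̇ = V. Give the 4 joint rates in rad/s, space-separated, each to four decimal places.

0.7600 0.5450 -0.6640 -0.7100

o_n = [-0.0873, 0.3819, 0.1456]
J₁: ẑ×o_n = [-0.3819, -0.0873, 0.0000], ω = ẑ
J2: z=[0.4695, -0.8829, 0.0000] o=[0.5386, 0.2864, 0.0000] → [-0.1286, -0.0684, -0.5078, 0.4695, -0.8829, 0.0000]
J3: z=[-0.2434, -0.1294, -0.9613] o=[-0.1319, -0.0701, 0.2178] → [0.4438, -0.0604, -0.1042, -0.2434, -0.1294, -0.9613]
J4: z=[-0.2434, -0.1294, -0.9613] o=[-0.0878, -0.2028, 0.2245] → [0.5723, -0.0197, -0.1422, -0.2434, -0.1294, -0.9613]
q̇ = J⁺·V = [0.7600, 0.5450, -0.6640, -0.7100]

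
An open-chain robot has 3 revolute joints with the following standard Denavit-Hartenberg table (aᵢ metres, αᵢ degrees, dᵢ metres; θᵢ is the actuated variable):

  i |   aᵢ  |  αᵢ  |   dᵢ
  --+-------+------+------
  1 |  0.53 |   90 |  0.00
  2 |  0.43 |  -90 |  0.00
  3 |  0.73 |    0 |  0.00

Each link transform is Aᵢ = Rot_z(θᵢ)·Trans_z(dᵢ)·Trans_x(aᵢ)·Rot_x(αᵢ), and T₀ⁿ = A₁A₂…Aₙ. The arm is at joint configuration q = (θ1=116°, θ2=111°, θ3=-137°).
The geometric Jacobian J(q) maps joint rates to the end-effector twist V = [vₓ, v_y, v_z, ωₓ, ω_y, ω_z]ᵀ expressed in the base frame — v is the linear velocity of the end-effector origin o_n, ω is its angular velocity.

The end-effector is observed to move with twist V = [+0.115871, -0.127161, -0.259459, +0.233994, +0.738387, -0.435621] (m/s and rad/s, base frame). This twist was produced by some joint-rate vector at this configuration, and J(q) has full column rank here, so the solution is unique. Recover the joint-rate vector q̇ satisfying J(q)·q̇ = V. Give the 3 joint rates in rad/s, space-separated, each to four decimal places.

-0.6510 0.5340 -0.6010

o_n = [0.1988, 0.7281, -0.0970]
J₁: ẑ×o_n = [-0.7281, 0.1988, 0.0000], ω = ẑ
J2: z=[0.8988, 0.4384, 0.0000] o=[-0.2323, 0.4764, 0.0000] → [-0.0425, 0.0872, 0.0372, 0.8988, 0.4384, 0.0000]
J3: z=[0.4093, -0.8391, -0.3584] o=[-0.1648, 0.3379, 0.4014] → [0.5581, 0.0737, 0.4648, 0.4093, -0.8391, -0.3584]
q̇ = J⁺·V = [-0.6510, 0.5340, -0.6010]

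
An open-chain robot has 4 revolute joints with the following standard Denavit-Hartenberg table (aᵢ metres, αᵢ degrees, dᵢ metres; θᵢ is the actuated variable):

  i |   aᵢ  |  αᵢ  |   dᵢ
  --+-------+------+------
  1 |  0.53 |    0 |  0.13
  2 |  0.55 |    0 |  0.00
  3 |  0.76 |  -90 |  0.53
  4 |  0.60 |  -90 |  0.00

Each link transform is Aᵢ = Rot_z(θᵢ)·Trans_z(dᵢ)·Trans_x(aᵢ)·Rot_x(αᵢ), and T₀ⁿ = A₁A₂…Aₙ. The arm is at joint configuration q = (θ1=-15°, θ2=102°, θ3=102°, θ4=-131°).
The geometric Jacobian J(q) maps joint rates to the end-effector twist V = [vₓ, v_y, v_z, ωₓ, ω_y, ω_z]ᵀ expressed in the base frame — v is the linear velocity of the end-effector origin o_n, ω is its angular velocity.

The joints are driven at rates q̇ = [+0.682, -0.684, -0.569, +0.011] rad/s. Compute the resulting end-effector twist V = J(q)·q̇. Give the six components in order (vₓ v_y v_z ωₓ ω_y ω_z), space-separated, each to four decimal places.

o_n = [0.1789, 0.3548, 1.1128]
J₁: ẑ×o_n = [-0.3548, 0.1789, 0.0000], ω = ẑ
J2: z=[0.0000, 0.0000, 1.0000] o=[0.5119, -0.1372, 0.1300] → [-0.4919, -0.3331, 0.0000, 0.0000, 0.0000, 1.0000]
J3: z=[0.0000, 0.0000, 1.0000] o=[0.5407, 0.4121, 0.1300] → [0.0573, -0.3619, 0.0000, 0.0000, 0.0000, 1.0000]
J4: z=[0.1564, -0.9877, 0.0000] o=[-0.2099, 0.2932, 0.6600] → [-0.4473, -0.0708, 0.3936, 0.1564, -0.9877, 0.0000]
V = J·q̇ = [0.0570, 0.5549, 0.0043, 0.0017, -0.0109, -0.5710]

0.0570 0.5549 0.0043 0.0017 -0.0109 -0.5710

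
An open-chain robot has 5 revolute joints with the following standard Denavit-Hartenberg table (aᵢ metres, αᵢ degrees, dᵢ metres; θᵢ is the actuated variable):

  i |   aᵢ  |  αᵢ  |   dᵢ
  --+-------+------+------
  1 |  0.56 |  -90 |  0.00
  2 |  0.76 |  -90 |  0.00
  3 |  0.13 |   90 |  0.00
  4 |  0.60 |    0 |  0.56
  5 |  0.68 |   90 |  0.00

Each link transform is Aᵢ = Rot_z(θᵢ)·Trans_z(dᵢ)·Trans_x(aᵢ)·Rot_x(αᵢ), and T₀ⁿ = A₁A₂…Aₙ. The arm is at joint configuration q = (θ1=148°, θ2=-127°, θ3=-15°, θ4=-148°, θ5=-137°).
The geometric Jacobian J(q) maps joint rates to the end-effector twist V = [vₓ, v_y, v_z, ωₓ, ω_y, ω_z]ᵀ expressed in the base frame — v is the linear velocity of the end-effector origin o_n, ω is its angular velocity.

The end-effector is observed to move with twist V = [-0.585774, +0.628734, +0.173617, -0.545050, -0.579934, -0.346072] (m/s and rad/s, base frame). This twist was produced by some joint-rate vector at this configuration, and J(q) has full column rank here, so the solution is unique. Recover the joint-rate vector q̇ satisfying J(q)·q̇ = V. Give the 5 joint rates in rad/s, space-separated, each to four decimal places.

-0.5260 0.9690 0.2320 -0.3740 0.1790

o_n = [-0.7493, -0.1077, 0.5387]
J₁: ẑ×o_n = [0.1077, -0.7493, 0.0000], ω = ẑ
J2: z=[-0.5299, -0.8480, 0.0000] o=[-0.4749, 0.2968, 0.0000] → [-0.4568, 0.2855, -0.0184, -0.5299, -0.8480, 0.0000]
J3: z=[-0.6773, 0.4232, 0.6018] o=[-0.0870, 0.0544, 0.6070] → [0.0686, -0.4448, 0.3901, -0.6773, 0.4232, 0.6018]
J4: z=[-0.6440, -0.7366, -0.2067] o=[-0.0408, -0.0142, 0.7072] → [0.1048, 0.0379, -0.4617, -0.6440, -0.7366, -0.2067]
J5: z=[-0.6440, -0.7366, -0.2067] o=[-0.3671, -0.2928, 0.0076] → [-0.3529, 0.4210, -0.4008, -0.6440, -0.7366, -0.2067]
q̇ = J⁺·V = [-0.5260, 0.9690, 0.2320, -0.3740, 0.1790]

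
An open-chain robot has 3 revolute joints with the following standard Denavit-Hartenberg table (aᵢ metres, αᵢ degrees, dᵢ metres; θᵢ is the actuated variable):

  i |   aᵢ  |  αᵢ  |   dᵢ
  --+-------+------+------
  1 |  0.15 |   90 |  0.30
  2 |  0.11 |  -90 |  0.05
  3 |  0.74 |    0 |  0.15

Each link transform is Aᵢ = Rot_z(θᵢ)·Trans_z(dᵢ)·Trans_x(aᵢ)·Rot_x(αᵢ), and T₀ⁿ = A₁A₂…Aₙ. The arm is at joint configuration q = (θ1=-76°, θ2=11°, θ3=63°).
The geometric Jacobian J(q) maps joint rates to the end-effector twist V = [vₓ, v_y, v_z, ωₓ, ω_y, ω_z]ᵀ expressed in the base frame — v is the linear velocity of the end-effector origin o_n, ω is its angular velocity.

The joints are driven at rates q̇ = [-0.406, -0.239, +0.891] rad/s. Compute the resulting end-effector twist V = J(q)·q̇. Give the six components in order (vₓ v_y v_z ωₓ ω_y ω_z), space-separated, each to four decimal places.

0.0039 0.2831 -0.2099 0.1908 0.2228 0.4686

o_n = [0.7265, -0.3951, 0.5323]
J₁: ẑ×o_n = [0.3951, 0.7265, -0.0000], ω = ẑ
J2: z=[-0.9703, -0.2419, 0.0000] o=[0.0363, -0.1455, 0.3000] → [-0.0562, 0.2254, 0.4091, -0.9703, -0.2419, 0.0000]
J3: z=[-0.0462, 0.1851, 0.9816] o=[0.0139, -0.2624, 0.3210] → [0.1694, 0.7093, -0.1258, -0.0462, 0.1851, 0.9816]
V = J·q̇ = [0.0039, 0.2831, -0.2099, 0.1908, 0.2228, 0.4686]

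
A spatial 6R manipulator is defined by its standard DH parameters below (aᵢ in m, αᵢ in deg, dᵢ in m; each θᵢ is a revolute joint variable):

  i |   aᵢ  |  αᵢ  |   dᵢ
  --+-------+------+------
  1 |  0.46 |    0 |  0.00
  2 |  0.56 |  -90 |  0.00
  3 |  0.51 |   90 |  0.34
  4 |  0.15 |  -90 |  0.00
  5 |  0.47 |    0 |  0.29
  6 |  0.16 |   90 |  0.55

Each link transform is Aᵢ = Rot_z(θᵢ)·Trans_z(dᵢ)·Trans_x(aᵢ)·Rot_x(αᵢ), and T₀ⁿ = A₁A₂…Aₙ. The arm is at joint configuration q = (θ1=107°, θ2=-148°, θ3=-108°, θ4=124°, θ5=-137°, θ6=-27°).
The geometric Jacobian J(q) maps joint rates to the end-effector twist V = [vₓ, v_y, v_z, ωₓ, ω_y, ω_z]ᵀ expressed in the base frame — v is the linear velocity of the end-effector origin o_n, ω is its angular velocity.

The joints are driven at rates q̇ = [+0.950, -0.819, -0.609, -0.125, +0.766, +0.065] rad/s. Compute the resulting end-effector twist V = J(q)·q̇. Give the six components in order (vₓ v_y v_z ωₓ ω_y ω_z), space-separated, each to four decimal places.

o_n = [-0.2496, -0.0137, -0.1051]
J₁: ẑ×o_n = [0.0137, -0.2496, 0.0000], ω = ẑ
J2: z=[0.0000, 0.0000, 1.0000] o=[-0.1345, 0.4399, 0.0000] → [0.4536, -0.1151, 0.0000, 0.0000, 0.0000, 1.0000]
J3: z=[0.6561, 0.7547, 0.0000] o=[0.2881, 0.0725, 0.0000] → [-0.0793, 0.0690, 0.3493, 0.6561, 0.7547, 0.0000]
J4: z=[-0.7178, 0.6239, -0.3090] o=[0.3923, 0.4325, 0.4850] → [-0.5061, -0.2253, 0.7208, -0.7178, 0.6239, -0.3090]
J5: z=[-0.1735, -0.5901, -0.7885] o=[0.4934, 0.5093, 0.4053] → [-0.1112, 0.4972, -0.3477, -0.1735, -0.5901, -0.7885]
J6: z=[-0.1735, -0.5901, -0.7885] o=[-0.0188, 0.3621, 0.2604] → [-0.0807, 0.1186, -0.0710, -0.1735, -0.5901, -0.7885]
V = J·q̇ = [-0.3374, 0.2319, -0.5737, -0.4540, -1.0280, -0.4856]

-0.3374 0.2319 -0.5737 -0.4540 -1.0280 -0.4856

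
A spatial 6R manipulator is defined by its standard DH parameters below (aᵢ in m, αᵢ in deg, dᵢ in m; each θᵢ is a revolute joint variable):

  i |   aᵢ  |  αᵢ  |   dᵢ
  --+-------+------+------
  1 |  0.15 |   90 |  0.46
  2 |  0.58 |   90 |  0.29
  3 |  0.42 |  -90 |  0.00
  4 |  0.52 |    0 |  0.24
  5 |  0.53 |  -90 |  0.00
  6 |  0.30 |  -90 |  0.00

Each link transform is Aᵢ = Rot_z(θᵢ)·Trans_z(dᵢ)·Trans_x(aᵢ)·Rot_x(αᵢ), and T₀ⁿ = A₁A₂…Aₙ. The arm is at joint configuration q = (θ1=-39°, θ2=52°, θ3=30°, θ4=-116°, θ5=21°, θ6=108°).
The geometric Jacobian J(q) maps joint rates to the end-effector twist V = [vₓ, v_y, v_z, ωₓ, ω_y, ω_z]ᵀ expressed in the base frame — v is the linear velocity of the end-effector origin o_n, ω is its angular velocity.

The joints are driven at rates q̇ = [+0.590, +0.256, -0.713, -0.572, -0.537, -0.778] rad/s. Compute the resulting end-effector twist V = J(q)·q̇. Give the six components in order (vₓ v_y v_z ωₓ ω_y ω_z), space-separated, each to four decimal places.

o_n = [0.8155, -1.0820, 0.4840]
J₁: ẑ×o_n = [1.0820, 0.8155, -0.0000], ω = ẑ
J2: z=[-0.6293, -0.7771, 0.0000] o=[0.1166, -0.0944, 0.4600] → [-0.0187, 0.0151, 1.1647, -0.6293, -0.7771, 0.0000]
J3: z=[0.6124, -0.4959, -0.6157] o=[0.2116, -0.5445, 0.9170] → [-0.1162, -0.1066, -0.0297, 0.6124, -0.4959, -0.6157]
J4: z=[-0.7842, -0.4793, -0.3940] o=[0.2534, -0.8486, 1.2037] → [0.2530, -0.7858, 0.4524, -0.7842, -0.4793, -0.3940]
J5: z=[-0.7842, -0.4793, -0.3940] o=[0.3287, -1.0304, 0.6658] → [0.0668, -0.3343, 0.2738, -0.7842, -0.4793, -0.3940]
J6: z=[0.1527, -0.7646, 0.6262] o=[0.6475, -1.2587, 0.3092] → [-0.2443, 0.0785, 0.1554, 0.1527, -0.7646, 0.6262]
V = J·q̇ = [0.7260, 1.1289, -0.2074, 0.1532, 1.2810, 0.9787]

0.7260 1.1289 -0.2074 0.1532 1.2810 0.9787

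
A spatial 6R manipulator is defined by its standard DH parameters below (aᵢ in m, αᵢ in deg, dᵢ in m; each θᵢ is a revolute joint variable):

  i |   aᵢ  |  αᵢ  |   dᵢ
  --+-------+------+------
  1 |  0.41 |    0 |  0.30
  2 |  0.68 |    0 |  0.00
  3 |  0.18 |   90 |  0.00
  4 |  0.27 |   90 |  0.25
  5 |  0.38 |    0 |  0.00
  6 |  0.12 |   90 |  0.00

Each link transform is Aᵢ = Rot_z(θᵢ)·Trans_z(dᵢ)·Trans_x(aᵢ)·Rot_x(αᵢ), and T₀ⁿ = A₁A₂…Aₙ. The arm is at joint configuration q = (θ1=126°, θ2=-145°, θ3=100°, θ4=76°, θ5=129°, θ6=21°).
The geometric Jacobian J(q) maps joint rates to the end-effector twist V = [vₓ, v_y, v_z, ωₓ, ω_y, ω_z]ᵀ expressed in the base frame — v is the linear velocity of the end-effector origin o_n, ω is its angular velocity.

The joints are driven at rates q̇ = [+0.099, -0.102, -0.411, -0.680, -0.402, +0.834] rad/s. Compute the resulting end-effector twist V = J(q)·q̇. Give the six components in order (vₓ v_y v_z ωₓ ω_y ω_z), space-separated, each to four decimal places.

0.0402 -0.3173 0.1021 -0.6061 0.5204 -0.5185

o_n = [1.0252, 0.1759, 0.2291]
J₁: ẑ×o_n = [-0.1759, 1.0252, 0.0000], ω = ẑ
J2: z=[0.0000, 0.0000, 1.0000] o=[-0.2410, 0.3317, 0.3000] → [0.1558, 1.2662, -0.0000, 0.0000, 0.0000, 1.0000]
J3: z=[0.0000, 0.0000, 1.0000] o=[0.4020, 0.1103, 0.3000] → [-0.0656, 0.6233, 0.0000, 0.0000, 0.0000, 1.0000]
J4: z=[0.9877, -0.1564, 0.0000] o=[0.4301, 0.2881, 0.3000] → [0.0111, 0.0700, -0.0177, 0.9877, -0.1564, 0.0000]
J5: z=[0.1518, 0.9583, -0.2419] o=[0.6873, 0.3135, 0.5620] → [-0.3523, -0.0312, -0.3448, 0.1518, 0.9583, -0.2419]
J6: z=[0.1518, 0.9583, -0.2419] o=[0.9699, 0.2102, 0.3299] → [-0.1049, 0.0019, -0.0582, 0.1518, 0.9583, -0.2419]
V = J·q̇ = [0.0402, -0.3173, 0.1021, -0.6061, 0.5204, -0.5185]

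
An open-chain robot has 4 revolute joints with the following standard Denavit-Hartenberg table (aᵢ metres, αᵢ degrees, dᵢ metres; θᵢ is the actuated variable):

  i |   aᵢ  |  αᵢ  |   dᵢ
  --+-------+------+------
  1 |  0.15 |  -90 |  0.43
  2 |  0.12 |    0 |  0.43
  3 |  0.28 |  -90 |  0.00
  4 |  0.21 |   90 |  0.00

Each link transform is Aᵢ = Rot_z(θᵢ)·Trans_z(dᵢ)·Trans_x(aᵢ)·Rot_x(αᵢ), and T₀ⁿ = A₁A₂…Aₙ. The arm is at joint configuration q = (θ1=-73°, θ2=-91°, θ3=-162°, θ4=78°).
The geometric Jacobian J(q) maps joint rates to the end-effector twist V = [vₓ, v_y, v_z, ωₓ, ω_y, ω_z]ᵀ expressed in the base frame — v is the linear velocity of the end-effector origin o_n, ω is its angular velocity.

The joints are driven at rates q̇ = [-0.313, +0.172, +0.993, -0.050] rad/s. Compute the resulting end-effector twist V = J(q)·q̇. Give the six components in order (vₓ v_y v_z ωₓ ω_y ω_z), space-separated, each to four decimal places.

-0.0936 0.2565 0.1008 1.1281 0.2949 -0.3276

o_n = [0.2304, 0.0147, 0.2405]
J₁: ẑ×o_n = [-0.0147, 0.2304, 0.0000], ω = ẑ
J2: z=[0.9563, 0.2924, 0.0000] o=[0.0439, -0.1434, 0.4300] → [-0.0554, 0.1813, 0.0967, 0.9563, 0.2924, 0.0000]
J3: z=[0.9563, 0.2924, 0.0000] o=[0.4545, -0.0157, 0.5500] → [-0.0905, 0.2960, 0.0946, 0.9563, 0.2924, 0.0000]
J4: z=[-0.2796, 0.9145, 0.2924] o=[0.4305, 0.0626, 0.2822] → [-0.0242, -0.0702, 0.1964, -0.2796, 0.9145, 0.2924]
V = J·q̇ = [-0.0936, 0.2565, 0.1008, 1.1281, 0.2949, -0.3276]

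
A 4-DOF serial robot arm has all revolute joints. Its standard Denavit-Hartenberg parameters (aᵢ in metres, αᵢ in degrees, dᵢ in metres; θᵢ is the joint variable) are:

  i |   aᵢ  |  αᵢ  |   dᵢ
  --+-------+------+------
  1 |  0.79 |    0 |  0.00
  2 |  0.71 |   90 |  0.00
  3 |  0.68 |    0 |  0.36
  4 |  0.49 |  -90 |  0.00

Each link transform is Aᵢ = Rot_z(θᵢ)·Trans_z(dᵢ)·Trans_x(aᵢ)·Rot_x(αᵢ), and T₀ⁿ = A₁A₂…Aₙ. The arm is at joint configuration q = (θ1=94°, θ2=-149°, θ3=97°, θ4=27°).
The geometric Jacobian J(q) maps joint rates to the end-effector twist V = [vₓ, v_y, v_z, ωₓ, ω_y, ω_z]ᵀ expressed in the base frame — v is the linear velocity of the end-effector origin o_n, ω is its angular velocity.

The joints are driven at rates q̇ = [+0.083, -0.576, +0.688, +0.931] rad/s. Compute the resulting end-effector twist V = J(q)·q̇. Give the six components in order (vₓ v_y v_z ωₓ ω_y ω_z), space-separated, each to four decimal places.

-0.9534 0.9601 -0.5006 -1.3262 -0.9286 -0.4930

o_n = [-0.1475, 0.2923, 1.0812]
J₁: ẑ×o_n = [-0.2923, -0.1475, 0.0000], ω = ẑ
J2: z=[0.0000, 0.0000, 1.0000] o=[-0.0551, 0.7881, 0.0000] → [0.4958, -0.0924, 0.0000, 0.0000, 0.0000, 1.0000]
J3: z=[-0.8192, -0.5736, 0.0000] o=[0.3521, 0.2065, 0.0000] → [-0.6201, 0.8856, -0.3569, -0.8192, -0.5736, 0.0000]
J4: z=[-0.8192, -0.5736, 0.0000] o=[0.0097, 0.0679, 0.6749] → [-0.2330, 0.3328, -0.2740, -0.8192, -0.5736, 0.0000]
V = J·q̇ = [-0.9534, 0.9601, -0.5006, -1.3262, -0.9286, -0.4930]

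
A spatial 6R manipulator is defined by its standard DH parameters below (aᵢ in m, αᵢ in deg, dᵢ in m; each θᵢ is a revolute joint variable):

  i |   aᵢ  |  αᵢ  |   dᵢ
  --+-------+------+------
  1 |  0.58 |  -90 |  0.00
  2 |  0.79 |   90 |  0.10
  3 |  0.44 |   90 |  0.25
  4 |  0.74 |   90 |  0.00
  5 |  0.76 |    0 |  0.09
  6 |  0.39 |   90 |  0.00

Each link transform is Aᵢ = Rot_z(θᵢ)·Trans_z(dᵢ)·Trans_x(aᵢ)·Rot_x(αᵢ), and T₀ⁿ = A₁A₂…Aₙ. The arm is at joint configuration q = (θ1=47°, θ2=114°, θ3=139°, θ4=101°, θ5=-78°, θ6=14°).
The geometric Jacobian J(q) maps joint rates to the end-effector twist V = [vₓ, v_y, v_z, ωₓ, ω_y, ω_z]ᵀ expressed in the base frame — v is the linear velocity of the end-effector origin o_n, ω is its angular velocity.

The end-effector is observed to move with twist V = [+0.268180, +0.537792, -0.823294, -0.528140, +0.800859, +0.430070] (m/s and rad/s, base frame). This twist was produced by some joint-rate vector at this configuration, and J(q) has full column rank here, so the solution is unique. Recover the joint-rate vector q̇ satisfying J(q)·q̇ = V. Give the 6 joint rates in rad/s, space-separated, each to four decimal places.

o_n = [1.6387, 1.0054, -0.3779]
J₁: ẑ×o_n = [-1.0054, 1.6387, 0.0000], ω = ẑ
J2: z=[-0.7314, 0.6820, 0.0000] o=[0.3956, 0.4242, 0.0000] → [-0.2577, -0.2764, -1.2728, -0.7314, 0.6820, 0.0000]
J3: z=[0.6230, 0.6681, -0.4067] o=[0.1033, 0.2574, -0.7217] → [0.5339, -0.8387, -0.5598, 0.6230, 0.6681, -0.4067]
J4: z=[-0.7339, 0.3196, -0.5993] o=[0.1400, 0.7201, -0.5200] → [0.2164, -0.7939, -0.6883, -0.7339, 0.3196, -0.5993]
J5: z=[-0.1466, 0.7871, 0.5992] o=[0.6308, 1.1105, -0.9128] → [0.4840, 0.6823, -0.7778, -0.1466, 0.7871, 0.5992]
J6: z=[-0.1466, 0.7871, 0.5992] o=[1.2680, 1.0272, -0.4972] → [0.1070, 0.2396, -0.2885, -0.1466, 0.7871, 0.5992]
q̇ = J⁺·V = [0.3130, -0.2380, -0.0200, 0.7530, 0.7140, 0.2210]

0.3130 -0.2380 -0.0200 0.7530 0.7140 0.2210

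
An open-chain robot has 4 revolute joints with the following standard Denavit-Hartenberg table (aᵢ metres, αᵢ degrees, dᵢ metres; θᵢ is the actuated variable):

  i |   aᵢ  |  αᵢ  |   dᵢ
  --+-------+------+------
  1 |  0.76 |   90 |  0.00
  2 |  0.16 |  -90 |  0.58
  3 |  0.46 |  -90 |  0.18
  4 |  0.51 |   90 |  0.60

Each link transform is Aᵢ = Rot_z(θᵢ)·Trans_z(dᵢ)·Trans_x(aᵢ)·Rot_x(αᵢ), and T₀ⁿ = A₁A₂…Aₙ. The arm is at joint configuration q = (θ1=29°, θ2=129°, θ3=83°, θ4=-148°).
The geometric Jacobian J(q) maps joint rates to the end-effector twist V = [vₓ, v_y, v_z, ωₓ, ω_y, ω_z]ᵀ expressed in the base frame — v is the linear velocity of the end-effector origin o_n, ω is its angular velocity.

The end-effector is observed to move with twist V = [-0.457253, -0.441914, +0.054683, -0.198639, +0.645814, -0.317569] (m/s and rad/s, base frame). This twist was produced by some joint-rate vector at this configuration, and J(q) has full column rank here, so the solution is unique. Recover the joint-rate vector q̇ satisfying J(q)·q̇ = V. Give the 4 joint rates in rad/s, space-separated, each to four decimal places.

o_n = [0.8291, -0.0888, -0.6192]
J₁: ẑ×o_n = [0.0888, 0.8291, -0.0000], ω = ẑ
J2: z=[0.4848, -0.8746, 0.0000] o=[0.6647, 0.3685, 0.0000] → [0.5416, 0.3002, -0.0779, 0.4848, -0.8746, 0.0000]
J3: z=[-0.6797, -0.3768, -0.6293] o=[0.8578, -0.1876, 0.1243] → [0.3424, -0.4873, -0.0780, -0.6797, -0.3768, -0.6293]
J4: z=[0.4872, 0.4094, -0.7714] o=[0.4833, 0.1268, 0.0546] → [-0.4422, 0.0616, -0.2466, 0.4872, 0.4094, -0.7714]
q̇ = J⁺·V = [-0.3870, -0.6570, -0.1520, 0.0340]

-0.3870 -0.6570 -0.1520 0.0340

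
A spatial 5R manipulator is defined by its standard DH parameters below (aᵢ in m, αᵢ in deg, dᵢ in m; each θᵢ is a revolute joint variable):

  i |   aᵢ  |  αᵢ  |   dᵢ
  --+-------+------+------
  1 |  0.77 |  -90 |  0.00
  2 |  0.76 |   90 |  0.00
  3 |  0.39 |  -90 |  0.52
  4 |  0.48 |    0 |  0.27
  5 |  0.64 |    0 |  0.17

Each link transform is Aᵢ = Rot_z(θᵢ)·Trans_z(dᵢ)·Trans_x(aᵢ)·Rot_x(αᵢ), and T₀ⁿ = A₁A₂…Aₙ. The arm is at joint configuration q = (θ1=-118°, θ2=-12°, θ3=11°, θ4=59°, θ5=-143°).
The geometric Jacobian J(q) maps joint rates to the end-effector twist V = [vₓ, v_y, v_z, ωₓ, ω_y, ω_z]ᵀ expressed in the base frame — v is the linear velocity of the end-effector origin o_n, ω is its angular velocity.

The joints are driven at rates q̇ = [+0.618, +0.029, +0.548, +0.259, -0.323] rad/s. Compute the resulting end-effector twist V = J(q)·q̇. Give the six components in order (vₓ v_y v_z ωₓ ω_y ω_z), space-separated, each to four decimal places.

1.6879 -0.0445 -0.1873 0.0180 0.1059 1.1566

o_n = [-0.4166, -1.9898, 1.0130]
J₁: ẑ×o_n = [1.9898, -0.4166, 0.0000], ω = ẑ
J2: z=[0.8829, -0.4695, 0.0000] o=[-0.3615, -0.6799, 0.0000] → [-0.4756, -0.8945, -1.1824, 0.8829, -0.4695, 0.0000]
J3: z=[0.0976, 0.1836, 0.9781] o=[-0.7105, -1.3362, 0.1580] → [0.7962, 0.2040, -0.1177, 0.0976, 0.1836, 0.9781]
J4: z=[0.9543, -0.2961, -0.0397] o=[-0.7698, -1.6064, 0.7462] → [-0.0942, -0.2686, -0.2613, 0.9543, -0.2961, -0.0397]
J5: z=[0.9543, -0.2961, -0.0397] o=[-0.6221, -1.9936, 0.3835] → [-0.1862, -0.6089, 0.0645, 0.9543, -0.2961, -0.0397]
V = J·q̇ = [1.6879, -0.0445, -0.1873, 0.0180, 0.1059, 1.1566]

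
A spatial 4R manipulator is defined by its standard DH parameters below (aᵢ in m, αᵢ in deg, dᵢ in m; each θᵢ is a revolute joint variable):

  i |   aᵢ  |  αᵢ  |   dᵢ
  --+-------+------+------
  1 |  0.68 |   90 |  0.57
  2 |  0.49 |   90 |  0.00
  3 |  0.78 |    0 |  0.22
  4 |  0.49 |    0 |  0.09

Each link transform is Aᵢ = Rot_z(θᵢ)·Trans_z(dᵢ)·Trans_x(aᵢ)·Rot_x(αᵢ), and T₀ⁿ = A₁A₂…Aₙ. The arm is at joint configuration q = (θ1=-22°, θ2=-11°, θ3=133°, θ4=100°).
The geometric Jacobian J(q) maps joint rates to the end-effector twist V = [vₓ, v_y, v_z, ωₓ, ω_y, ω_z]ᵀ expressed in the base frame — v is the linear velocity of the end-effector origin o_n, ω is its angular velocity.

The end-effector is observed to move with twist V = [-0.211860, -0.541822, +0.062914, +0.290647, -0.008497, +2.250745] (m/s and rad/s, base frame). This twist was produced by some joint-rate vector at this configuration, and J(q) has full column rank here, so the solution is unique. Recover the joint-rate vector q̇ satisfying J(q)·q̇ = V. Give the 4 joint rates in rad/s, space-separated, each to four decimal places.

0.8480 -0.1010 -0.7640 -0.6650

o_n = [0.2020, -0.2748, 0.3300]
J₁: ẑ×o_n = [0.2748, 0.2020, -0.0000], ω = ẑ
J2: z=[-0.3746, -0.9272, 0.0000] o=[0.6305, -0.2547, 0.5700] → [0.2226, -0.0899, -0.3898, -0.3746, -0.9272, 0.0000]
J3: z=[-0.1769, 0.0715, -0.9816] o=[1.0765, -0.4349, 0.4765] → [0.1467, 0.8325, 0.0342, -0.1769, 0.0715, -0.9816]
J4: z=[-0.1769, 0.0715, -0.9816] o=[0.3397, -0.7525, 0.3620] → [0.4666, 0.1295, -0.0747, -0.1769, 0.0715, -0.9816]
q̇ = J⁺·V = [0.8480, -0.1010, -0.7640, -0.6650]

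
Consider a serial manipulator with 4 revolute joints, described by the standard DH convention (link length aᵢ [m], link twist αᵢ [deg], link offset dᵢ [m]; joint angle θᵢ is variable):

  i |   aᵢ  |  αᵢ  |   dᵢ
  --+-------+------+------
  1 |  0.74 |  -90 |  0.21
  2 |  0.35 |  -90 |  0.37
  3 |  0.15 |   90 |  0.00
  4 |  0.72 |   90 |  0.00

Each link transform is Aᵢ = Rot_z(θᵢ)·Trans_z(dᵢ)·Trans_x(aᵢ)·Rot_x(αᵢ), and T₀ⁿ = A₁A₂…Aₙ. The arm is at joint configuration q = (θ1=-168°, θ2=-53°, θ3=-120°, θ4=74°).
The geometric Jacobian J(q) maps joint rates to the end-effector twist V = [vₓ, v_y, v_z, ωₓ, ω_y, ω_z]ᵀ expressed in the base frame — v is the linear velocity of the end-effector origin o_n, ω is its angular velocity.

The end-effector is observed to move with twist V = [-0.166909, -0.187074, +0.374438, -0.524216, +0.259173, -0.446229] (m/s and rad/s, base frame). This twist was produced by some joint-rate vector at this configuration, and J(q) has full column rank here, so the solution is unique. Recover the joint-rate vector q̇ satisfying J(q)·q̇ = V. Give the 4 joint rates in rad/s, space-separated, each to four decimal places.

0.0980 -0.2710 0.6940 0.1830

o_n = [-1.2283, -0.9479, -0.0661]
J₁: ẑ×o_n = [0.9479, -1.2283, 0.0000], ω = ẑ
J2: z=[0.2079, -0.9781, 0.0000] o=[-0.7238, -0.1539, 0.2100] → [0.2701, 0.0574, -0.6585, 0.2079, -0.9781, 0.0000]
J3: z=[-0.7812, -0.1660, -0.6018] o=[-0.8529, -0.5596, 0.4895] → [-0.1414, -0.2082, 0.2410, -0.7812, -0.1660, -0.6018]
J4: z=[0.4058, 0.5974, -0.6916] o=[-0.7818, -0.6772, 0.4296] → [-0.4834, 0.5100, 0.1569, 0.4058, 0.5974, -0.6916]
q̇ = J⁺·V = [0.0980, -0.2710, 0.6940, 0.1830]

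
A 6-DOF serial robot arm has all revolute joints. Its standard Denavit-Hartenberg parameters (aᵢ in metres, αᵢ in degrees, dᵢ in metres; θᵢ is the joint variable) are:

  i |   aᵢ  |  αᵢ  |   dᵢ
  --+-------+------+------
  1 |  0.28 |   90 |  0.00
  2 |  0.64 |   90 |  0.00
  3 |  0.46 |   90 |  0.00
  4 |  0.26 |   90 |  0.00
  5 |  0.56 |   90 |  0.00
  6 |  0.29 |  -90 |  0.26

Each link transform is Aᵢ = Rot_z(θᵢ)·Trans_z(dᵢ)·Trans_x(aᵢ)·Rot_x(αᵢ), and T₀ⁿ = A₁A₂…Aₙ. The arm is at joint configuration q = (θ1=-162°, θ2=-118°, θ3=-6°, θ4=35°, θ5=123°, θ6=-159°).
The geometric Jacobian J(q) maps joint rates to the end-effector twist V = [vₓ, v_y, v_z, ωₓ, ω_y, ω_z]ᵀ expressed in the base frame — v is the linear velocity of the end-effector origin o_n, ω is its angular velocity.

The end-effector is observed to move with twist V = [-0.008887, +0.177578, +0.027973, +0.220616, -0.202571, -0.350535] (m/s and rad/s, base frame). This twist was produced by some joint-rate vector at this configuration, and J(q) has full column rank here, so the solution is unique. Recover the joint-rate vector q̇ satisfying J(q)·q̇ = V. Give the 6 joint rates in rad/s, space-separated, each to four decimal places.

-0.3300 -0.2290 0.5590 0.1380 0.4110 -0.2120

o_n = [0.6613, -0.2598, -0.9855]
J₁: ẑ×o_n = [0.2598, 0.6613, -0.0000], ω = ẑ
J2: z=[-0.3090, 0.9511, 0.0000] o=[-0.2663, -0.0865, 0.0000] → [-0.9373, -0.3045, -0.8286, -0.3090, 0.9511, 0.0000]
J3: z=[0.8397, 0.2728, 0.4695] o=[0.0195, 0.0063, -0.5651] → [0.0102, 0.6543, -0.3986, 0.8397, 0.2728, 0.4695]
J4: z=[0.2607, -0.9610, 0.0923] o=[0.2386, 0.0270, -0.9690] → [0.0423, 0.0433, 0.3315, 0.2607, -0.9610, 0.0923]
J5: z=[-0.4146, -0.1978, -0.8882] o=[0.4653, 0.0772, -1.0860] → [-0.3192, -0.1324, 0.1785, -0.4146, -0.1978, -0.8882]
J6: z=[0.8732, -0.3613, -0.3272] o=[0.3218, -0.4331, -0.9054] → [0.0856, -0.0412, 0.2740, 0.8732, -0.3613, -0.3272]
q̇ = J⁺·V = [-0.3300, -0.2290, 0.5590, 0.1380, 0.4110, -0.2120]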